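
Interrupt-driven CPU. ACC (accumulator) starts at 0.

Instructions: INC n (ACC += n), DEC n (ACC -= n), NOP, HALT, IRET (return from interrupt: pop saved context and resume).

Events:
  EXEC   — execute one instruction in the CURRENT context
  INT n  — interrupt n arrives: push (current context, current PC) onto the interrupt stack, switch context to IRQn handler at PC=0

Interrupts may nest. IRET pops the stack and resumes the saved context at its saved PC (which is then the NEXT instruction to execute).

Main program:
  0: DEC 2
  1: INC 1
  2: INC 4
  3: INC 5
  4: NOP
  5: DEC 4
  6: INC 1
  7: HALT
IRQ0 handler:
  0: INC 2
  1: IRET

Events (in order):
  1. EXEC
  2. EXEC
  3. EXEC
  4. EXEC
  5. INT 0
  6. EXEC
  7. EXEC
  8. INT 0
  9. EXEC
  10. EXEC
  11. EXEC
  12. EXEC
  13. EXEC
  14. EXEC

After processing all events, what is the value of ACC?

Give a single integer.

Answer: 9

Derivation:
Event 1 (EXEC): [MAIN] PC=0: DEC 2 -> ACC=-2
Event 2 (EXEC): [MAIN] PC=1: INC 1 -> ACC=-1
Event 3 (EXEC): [MAIN] PC=2: INC 4 -> ACC=3
Event 4 (EXEC): [MAIN] PC=3: INC 5 -> ACC=8
Event 5 (INT 0): INT 0 arrives: push (MAIN, PC=4), enter IRQ0 at PC=0 (depth now 1)
Event 6 (EXEC): [IRQ0] PC=0: INC 2 -> ACC=10
Event 7 (EXEC): [IRQ0] PC=1: IRET -> resume MAIN at PC=4 (depth now 0)
Event 8 (INT 0): INT 0 arrives: push (MAIN, PC=4), enter IRQ0 at PC=0 (depth now 1)
Event 9 (EXEC): [IRQ0] PC=0: INC 2 -> ACC=12
Event 10 (EXEC): [IRQ0] PC=1: IRET -> resume MAIN at PC=4 (depth now 0)
Event 11 (EXEC): [MAIN] PC=4: NOP
Event 12 (EXEC): [MAIN] PC=5: DEC 4 -> ACC=8
Event 13 (EXEC): [MAIN] PC=6: INC 1 -> ACC=9
Event 14 (EXEC): [MAIN] PC=7: HALT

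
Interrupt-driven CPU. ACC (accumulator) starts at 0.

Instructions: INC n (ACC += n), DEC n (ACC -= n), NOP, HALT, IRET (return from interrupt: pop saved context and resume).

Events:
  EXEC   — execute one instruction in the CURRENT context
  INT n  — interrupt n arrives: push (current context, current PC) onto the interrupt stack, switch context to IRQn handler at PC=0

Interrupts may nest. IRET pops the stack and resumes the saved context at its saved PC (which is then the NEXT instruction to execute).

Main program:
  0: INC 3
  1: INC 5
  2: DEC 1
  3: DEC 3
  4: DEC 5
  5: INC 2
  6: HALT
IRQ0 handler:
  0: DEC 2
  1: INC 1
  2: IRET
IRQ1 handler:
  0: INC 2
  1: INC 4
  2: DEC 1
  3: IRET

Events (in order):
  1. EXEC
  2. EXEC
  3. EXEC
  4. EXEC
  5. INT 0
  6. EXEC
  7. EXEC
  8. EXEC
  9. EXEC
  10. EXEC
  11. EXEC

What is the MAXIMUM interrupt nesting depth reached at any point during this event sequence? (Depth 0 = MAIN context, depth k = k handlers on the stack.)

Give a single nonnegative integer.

Event 1 (EXEC): [MAIN] PC=0: INC 3 -> ACC=3 [depth=0]
Event 2 (EXEC): [MAIN] PC=1: INC 5 -> ACC=8 [depth=0]
Event 3 (EXEC): [MAIN] PC=2: DEC 1 -> ACC=7 [depth=0]
Event 4 (EXEC): [MAIN] PC=3: DEC 3 -> ACC=4 [depth=0]
Event 5 (INT 0): INT 0 arrives: push (MAIN, PC=4), enter IRQ0 at PC=0 (depth now 1) [depth=1]
Event 6 (EXEC): [IRQ0] PC=0: DEC 2 -> ACC=2 [depth=1]
Event 7 (EXEC): [IRQ0] PC=1: INC 1 -> ACC=3 [depth=1]
Event 8 (EXEC): [IRQ0] PC=2: IRET -> resume MAIN at PC=4 (depth now 0) [depth=0]
Event 9 (EXEC): [MAIN] PC=4: DEC 5 -> ACC=-2 [depth=0]
Event 10 (EXEC): [MAIN] PC=5: INC 2 -> ACC=0 [depth=0]
Event 11 (EXEC): [MAIN] PC=6: HALT [depth=0]
Max depth observed: 1

Answer: 1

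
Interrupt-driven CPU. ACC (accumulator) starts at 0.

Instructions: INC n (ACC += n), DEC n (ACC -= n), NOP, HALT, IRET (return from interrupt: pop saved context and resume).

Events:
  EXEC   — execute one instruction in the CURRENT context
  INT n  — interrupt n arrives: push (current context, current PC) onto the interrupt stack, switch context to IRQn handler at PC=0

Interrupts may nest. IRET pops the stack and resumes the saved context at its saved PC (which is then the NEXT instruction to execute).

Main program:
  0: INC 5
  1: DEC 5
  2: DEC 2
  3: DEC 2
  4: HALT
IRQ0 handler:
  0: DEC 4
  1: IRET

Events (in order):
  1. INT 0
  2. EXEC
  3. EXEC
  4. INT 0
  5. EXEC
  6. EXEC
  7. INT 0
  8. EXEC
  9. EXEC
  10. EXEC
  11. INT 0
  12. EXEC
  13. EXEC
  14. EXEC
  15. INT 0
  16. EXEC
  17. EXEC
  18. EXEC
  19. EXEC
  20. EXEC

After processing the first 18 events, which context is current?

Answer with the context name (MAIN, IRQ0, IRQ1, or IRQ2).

Answer: MAIN

Derivation:
Event 1 (INT 0): INT 0 arrives: push (MAIN, PC=0), enter IRQ0 at PC=0 (depth now 1)
Event 2 (EXEC): [IRQ0] PC=0: DEC 4 -> ACC=-4
Event 3 (EXEC): [IRQ0] PC=1: IRET -> resume MAIN at PC=0 (depth now 0)
Event 4 (INT 0): INT 0 arrives: push (MAIN, PC=0), enter IRQ0 at PC=0 (depth now 1)
Event 5 (EXEC): [IRQ0] PC=0: DEC 4 -> ACC=-8
Event 6 (EXEC): [IRQ0] PC=1: IRET -> resume MAIN at PC=0 (depth now 0)
Event 7 (INT 0): INT 0 arrives: push (MAIN, PC=0), enter IRQ0 at PC=0 (depth now 1)
Event 8 (EXEC): [IRQ0] PC=0: DEC 4 -> ACC=-12
Event 9 (EXEC): [IRQ0] PC=1: IRET -> resume MAIN at PC=0 (depth now 0)
Event 10 (EXEC): [MAIN] PC=0: INC 5 -> ACC=-7
Event 11 (INT 0): INT 0 arrives: push (MAIN, PC=1), enter IRQ0 at PC=0 (depth now 1)
Event 12 (EXEC): [IRQ0] PC=0: DEC 4 -> ACC=-11
Event 13 (EXEC): [IRQ0] PC=1: IRET -> resume MAIN at PC=1 (depth now 0)
Event 14 (EXEC): [MAIN] PC=1: DEC 5 -> ACC=-16
Event 15 (INT 0): INT 0 arrives: push (MAIN, PC=2), enter IRQ0 at PC=0 (depth now 1)
Event 16 (EXEC): [IRQ0] PC=0: DEC 4 -> ACC=-20
Event 17 (EXEC): [IRQ0] PC=1: IRET -> resume MAIN at PC=2 (depth now 0)
Event 18 (EXEC): [MAIN] PC=2: DEC 2 -> ACC=-22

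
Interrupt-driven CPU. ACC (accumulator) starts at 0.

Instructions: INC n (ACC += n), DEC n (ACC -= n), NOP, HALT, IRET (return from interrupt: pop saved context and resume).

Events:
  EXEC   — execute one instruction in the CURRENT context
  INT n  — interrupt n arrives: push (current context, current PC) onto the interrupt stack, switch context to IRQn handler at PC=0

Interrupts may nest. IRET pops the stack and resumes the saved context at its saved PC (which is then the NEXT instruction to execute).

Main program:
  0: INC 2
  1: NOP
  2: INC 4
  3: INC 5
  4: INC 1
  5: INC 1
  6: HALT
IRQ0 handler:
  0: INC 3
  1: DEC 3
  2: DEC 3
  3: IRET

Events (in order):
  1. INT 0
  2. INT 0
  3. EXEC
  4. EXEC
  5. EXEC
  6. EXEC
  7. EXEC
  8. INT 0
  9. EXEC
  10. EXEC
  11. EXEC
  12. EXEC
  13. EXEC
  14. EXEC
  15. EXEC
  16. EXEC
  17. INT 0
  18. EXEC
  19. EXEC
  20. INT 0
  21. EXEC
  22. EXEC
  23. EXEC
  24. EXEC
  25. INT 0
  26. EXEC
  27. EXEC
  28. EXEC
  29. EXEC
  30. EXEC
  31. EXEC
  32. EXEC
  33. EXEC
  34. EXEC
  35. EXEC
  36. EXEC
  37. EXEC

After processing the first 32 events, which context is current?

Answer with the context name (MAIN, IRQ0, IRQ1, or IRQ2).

Answer: MAIN

Derivation:
Event 1 (INT 0): INT 0 arrives: push (MAIN, PC=0), enter IRQ0 at PC=0 (depth now 1)
Event 2 (INT 0): INT 0 arrives: push (IRQ0, PC=0), enter IRQ0 at PC=0 (depth now 2)
Event 3 (EXEC): [IRQ0] PC=0: INC 3 -> ACC=3
Event 4 (EXEC): [IRQ0] PC=1: DEC 3 -> ACC=0
Event 5 (EXEC): [IRQ0] PC=2: DEC 3 -> ACC=-3
Event 6 (EXEC): [IRQ0] PC=3: IRET -> resume IRQ0 at PC=0 (depth now 1)
Event 7 (EXEC): [IRQ0] PC=0: INC 3 -> ACC=0
Event 8 (INT 0): INT 0 arrives: push (IRQ0, PC=1), enter IRQ0 at PC=0 (depth now 2)
Event 9 (EXEC): [IRQ0] PC=0: INC 3 -> ACC=3
Event 10 (EXEC): [IRQ0] PC=1: DEC 3 -> ACC=0
Event 11 (EXEC): [IRQ0] PC=2: DEC 3 -> ACC=-3
Event 12 (EXEC): [IRQ0] PC=3: IRET -> resume IRQ0 at PC=1 (depth now 1)
Event 13 (EXEC): [IRQ0] PC=1: DEC 3 -> ACC=-6
Event 14 (EXEC): [IRQ0] PC=2: DEC 3 -> ACC=-9
Event 15 (EXEC): [IRQ0] PC=3: IRET -> resume MAIN at PC=0 (depth now 0)
Event 16 (EXEC): [MAIN] PC=0: INC 2 -> ACC=-7
Event 17 (INT 0): INT 0 arrives: push (MAIN, PC=1), enter IRQ0 at PC=0 (depth now 1)
Event 18 (EXEC): [IRQ0] PC=0: INC 3 -> ACC=-4
Event 19 (EXEC): [IRQ0] PC=1: DEC 3 -> ACC=-7
Event 20 (INT 0): INT 0 arrives: push (IRQ0, PC=2), enter IRQ0 at PC=0 (depth now 2)
Event 21 (EXEC): [IRQ0] PC=0: INC 3 -> ACC=-4
Event 22 (EXEC): [IRQ0] PC=1: DEC 3 -> ACC=-7
Event 23 (EXEC): [IRQ0] PC=2: DEC 3 -> ACC=-10
Event 24 (EXEC): [IRQ0] PC=3: IRET -> resume IRQ0 at PC=2 (depth now 1)
Event 25 (INT 0): INT 0 arrives: push (IRQ0, PC=2), enter IRQ0 at PC=0 (depth now 2)
Event 26 (EXEC): [IRQ0] PC=0: INC 3 -> ACC=-7
Event 27 (EXEC): [IRQ0] PC=1: DEC 3 -> ACC=-10
Event 28 (EXEC): [IRQ0] PC=2: DEC 3 -> ACC=-13
Event 29 (EXEC): [IRQ0] PC=3: IRET -> resume IRQ0 at PC=2 (depth now 1)
Event 30 (EXEC): [IRQ0] PC=2: DEC 3 -> ACC=-16
Event 31 (EXEC): [IRQ0] PC=3: IRET -> resume MAIN at PC=1 (depth now 0)
Event 32 (EXEC): [MAIN] PC=1: NOP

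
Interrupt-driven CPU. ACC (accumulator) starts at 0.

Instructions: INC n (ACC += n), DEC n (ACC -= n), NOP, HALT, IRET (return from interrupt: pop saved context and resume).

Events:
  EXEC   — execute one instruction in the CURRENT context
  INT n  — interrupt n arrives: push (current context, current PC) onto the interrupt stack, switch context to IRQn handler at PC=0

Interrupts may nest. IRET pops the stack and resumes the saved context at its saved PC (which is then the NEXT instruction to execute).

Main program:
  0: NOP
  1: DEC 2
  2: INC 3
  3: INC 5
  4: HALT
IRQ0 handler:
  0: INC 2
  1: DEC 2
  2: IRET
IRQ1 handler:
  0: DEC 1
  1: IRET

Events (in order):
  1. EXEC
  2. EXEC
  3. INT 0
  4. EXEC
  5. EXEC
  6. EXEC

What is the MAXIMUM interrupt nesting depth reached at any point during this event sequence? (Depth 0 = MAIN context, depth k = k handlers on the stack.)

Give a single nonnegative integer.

Event 1 (EXEC): [MAIN] PC=0: NOP [depth=0]
Event 2 (EXEC): [MAIN] PC=1: DEC 2 -> ACC=-2 [depth=0]
Event 3 (INT 0): INT 0 arrives: push (MAIN, PC=2), enter IRQ0 at PC=0 (depth now 1) [depth=1]
Event 4 (EXEC): [IRQ0] PC=0: INC 2 -> ACC=0 [depth=1]
Event 5 (EXEC): [IRQ0] PC=1: DEC 2 -> ACC=-2 [depth=1]
Event 6 (EXEC): [IRQ0] PC=2: IRET -> resume MAIN at PC=2 (depth now 0) [depth=0]
Max depth observed: 1

Answer: 1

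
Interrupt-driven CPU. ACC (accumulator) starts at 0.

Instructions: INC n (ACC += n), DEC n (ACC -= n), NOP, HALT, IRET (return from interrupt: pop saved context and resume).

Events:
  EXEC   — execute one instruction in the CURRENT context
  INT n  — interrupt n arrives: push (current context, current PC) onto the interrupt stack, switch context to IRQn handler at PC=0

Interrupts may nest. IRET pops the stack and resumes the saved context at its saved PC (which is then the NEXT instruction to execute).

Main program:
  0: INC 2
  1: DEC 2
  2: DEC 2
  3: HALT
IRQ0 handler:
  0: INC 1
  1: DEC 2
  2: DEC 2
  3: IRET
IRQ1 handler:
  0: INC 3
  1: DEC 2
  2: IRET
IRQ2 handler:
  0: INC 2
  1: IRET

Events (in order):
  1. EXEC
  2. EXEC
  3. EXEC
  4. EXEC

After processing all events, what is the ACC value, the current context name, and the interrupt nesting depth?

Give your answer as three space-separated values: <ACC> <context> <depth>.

Event 1 (EXEC): [MAIN] PC=0: INC 2 -> ACC=2
Event 2 (EXEC): [MAIN] PC=1: DEC 2 -> ACC=0
Event 3 (EXEC): [MAIN] PC=2: DEC 2 -> ACC=-2
Event 4 (EXEC): [MAIN] PC=3: HALT

Answer: -2 MAIN 0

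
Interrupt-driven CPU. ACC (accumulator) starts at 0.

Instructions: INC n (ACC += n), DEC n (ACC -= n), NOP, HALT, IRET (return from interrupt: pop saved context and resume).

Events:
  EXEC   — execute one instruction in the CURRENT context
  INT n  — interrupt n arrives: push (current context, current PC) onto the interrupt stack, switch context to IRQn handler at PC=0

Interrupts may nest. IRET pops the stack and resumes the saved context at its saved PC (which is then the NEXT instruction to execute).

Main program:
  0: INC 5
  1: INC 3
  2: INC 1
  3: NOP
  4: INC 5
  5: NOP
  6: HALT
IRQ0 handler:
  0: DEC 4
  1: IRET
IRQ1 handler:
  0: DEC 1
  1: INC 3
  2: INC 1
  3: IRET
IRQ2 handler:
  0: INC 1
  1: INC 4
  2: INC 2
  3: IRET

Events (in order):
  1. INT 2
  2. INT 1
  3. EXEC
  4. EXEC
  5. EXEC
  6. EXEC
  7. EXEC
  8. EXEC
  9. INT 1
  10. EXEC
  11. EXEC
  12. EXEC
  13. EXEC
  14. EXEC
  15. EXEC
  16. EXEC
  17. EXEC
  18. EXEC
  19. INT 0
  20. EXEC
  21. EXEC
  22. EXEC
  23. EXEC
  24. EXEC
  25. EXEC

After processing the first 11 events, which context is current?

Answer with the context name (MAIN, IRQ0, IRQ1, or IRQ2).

Event 1 (INT 2): INT 2 arrives: push (MAIN, PC=0), enter IRQ2 at PC=0 (depth now 1)
Event 2 (INT 1): INT 1 arrives: push (IRQ2, PC=0), enter IRQ1 at PC=0 (depth now 2)
Event 3 (EXEC): [IRQ1] PC=0: DEC 1 -> ACC=-1
Event 4 (EXEC): [IRQ1] PC=1: INC 3 -> ACC=2
Event 5 (EXEC): [IRQ1] PC=2: INC 1 -> ACC=3
Event 6 (EXEC): [IRQ1] PC=3: IRET -> resume IRQ2 at PC=0 (depth now 1)
Event 7 (EXEC): [IRQ2] PC=0: INC 1 -> ACC=4
Event 8 (EXEC): [IRQ2] PC=1: INC 4 -> ACC=8
Event 9 (INT 1): INT 1 arrives: push (IRQ2, PC=2), enter IRQ1 at PC=0 (depth now 2)
Event 10 (EXEC): [IRQ1] PC=0: DEC 1 -> ACC=7
Event 11 (EXEC): [IRQ1] PC=1: INC 3 -> ACC=10

Answer: IRQ1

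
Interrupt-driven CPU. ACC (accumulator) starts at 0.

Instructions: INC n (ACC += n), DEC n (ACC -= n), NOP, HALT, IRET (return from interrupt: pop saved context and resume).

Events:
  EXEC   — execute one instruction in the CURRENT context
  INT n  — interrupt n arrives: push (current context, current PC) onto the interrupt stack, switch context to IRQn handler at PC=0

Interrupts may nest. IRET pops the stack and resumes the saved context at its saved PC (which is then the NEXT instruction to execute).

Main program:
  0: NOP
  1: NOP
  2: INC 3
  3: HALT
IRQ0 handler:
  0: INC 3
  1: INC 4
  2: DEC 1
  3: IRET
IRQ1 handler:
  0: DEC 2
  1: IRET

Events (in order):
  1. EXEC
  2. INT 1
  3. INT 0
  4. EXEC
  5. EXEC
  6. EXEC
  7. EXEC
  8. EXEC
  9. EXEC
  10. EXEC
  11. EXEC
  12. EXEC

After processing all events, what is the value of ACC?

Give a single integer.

Answer: 7

Derivation:
Event 1 (EXEC): [MAIN] PC=0: NOP
Event 2 (INT 1): INT 1 arrives: push (MAIN, PC=1), enter IRQ1 at PC=0 (depth now 1)
Event 3 (INT 0): INT 0 arrives: push (IRQ1, PC=0), enter IRQ0 at PC=0 (depth now 2)
Event 4 (EXEC): [IRQ0] PC=0: INC 3 -> ACC=3
Event 5 (EXEC): [IRQ0] PC=1: INC 4 -> ACC=7
Event 6 (EXEC): [IRQ0] PC=2: DEC 1 -> ACC=6
Event 7 (EXEC): [IRQ0] PC=3: IRET -> resume IRQ1 at PC=0 (depth now 1)
Event 8 (EXEC): [IRQ1] PC=0: DEC 2 -> ACC=4
Event 9 (EXEC): [IRQ1] PC=1: IRET -> resume MAIN at PC=1 (depth now 0)
Event 10 (EXEC): [MAIN] PC=1: NOP
Event 11 (EXEC): [MAIN] PC=2: INC 3 -> ACC=7
Event 12 (EXEC): [MAIN] PC=3: HALT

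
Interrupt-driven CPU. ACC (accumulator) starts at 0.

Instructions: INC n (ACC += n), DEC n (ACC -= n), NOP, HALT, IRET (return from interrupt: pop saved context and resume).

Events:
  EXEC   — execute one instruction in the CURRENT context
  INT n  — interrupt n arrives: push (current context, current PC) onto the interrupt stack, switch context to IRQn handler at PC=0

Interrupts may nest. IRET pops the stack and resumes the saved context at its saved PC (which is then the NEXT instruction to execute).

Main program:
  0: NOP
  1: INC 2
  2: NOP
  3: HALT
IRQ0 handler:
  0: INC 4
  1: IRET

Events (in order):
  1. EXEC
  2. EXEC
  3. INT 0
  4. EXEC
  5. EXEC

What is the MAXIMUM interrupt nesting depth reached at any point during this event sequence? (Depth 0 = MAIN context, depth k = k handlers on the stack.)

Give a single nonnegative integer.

Answer: 1

Derivation:
Event 1 (EXEC): [MAIN] PC=0: NOP [depth=0]
Event 2 (EXEC): [MAIN] PC=1: INC 2 -> ACC=2 [depth=0]
Event 3 (INT 0): INT 0 arrives: push (MAIN, PC=2), enter IRQ0 at PC=0 (depth now 1) [depth=1]
Event 4 (EXEC): [IRQ0] PC=0: INC 4 -> ACC=6 [depth=1]
Event 5 (EXEC): [IRQ0] PC=1: IRET -> resume MAIN at PC=2 (depth now 0) [depth=0]
Max depth observed: 1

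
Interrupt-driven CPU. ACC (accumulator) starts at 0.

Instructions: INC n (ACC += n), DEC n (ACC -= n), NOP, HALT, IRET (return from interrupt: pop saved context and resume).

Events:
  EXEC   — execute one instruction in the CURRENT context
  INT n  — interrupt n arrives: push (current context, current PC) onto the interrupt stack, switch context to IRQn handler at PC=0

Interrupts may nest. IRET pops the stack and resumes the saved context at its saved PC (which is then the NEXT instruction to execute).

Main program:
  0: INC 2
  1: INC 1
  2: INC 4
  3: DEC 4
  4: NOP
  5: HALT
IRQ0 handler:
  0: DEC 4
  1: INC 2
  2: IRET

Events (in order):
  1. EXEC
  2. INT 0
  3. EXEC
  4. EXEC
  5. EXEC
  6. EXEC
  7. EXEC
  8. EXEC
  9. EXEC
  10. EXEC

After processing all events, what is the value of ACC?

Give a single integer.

Answer: 1

Derivation:
Event 1 (EXEC): [MAIN] PC=0: INC 2 -> ACC=2
Event 2 (INT 0): INT 0 arrives: push (MAIN, PC=1), enter IRQ0 at PC=0 (depth now 1)
Event 3 (EXEC): [IRQ0] PC=0: DEC 4 -> ACC=-2
Event 4 (EXEC): [IRQ0] PC=1: INC 2 -> ACC=0
Event 5 (EXEC): [IRQ0] PC=2: IRET -> resume MAIN at PC=1 (depth now 0)
Event 6 (EXEC): [MAIN] PC=1: INC 1 -> ACC=1
Event 7 (EXEC): [MAIN] PC=2: INC 4 -> ACC=5
Event 8 (EXEC): [MAIN] PC=3: DEC 4 -> ACC=1
Event 9 (EXEC): [MAIN] PC=4: NOP
Event 10 (EXEC): [MAIN] PC=5: HALT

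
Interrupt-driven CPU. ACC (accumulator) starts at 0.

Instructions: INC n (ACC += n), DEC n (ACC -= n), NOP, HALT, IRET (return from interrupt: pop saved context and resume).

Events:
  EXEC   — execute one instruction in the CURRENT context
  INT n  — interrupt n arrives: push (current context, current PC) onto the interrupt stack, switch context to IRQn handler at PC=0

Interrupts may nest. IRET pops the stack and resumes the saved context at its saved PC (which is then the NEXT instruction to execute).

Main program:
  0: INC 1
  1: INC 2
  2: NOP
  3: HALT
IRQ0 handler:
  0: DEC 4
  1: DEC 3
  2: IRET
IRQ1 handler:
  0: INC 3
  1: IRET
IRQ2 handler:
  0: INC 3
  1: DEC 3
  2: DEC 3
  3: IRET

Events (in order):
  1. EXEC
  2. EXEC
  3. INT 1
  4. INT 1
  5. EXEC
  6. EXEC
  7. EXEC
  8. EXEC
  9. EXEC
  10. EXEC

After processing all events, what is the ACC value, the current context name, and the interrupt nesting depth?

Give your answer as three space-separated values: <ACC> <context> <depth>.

Event 1 (EXEC): [MAIN] PC=0: INC 1 -> ACC=1
Event 2 (EXEC): [MAIN] PC=1: INC 2 -> ACC=3
Event 3 (INT 1): INT 1 arrives: push (MAIN, PC=2), enter IRQ1 at PC=0 (depth now 1)
Event 4 (INT 1): INT 1 arrives: push (IRQ1, PC=0), enter IRQ1 at PC=0 (depth now 2)
Event 5 (EXEC): [IRQ1] PC=0: INC 3 -> ACC=6
Event 6 (EXEC): [IRQ1] PC=1: IRET -> resume IRQ1 at PC=0 (depth now 1)
Event 7 (EXEC): [IRQ1] PC=0: INC 3 -> ACC=9
Event 8 (EXEC): [IRQ1] PC=1: IRET -> resume MAIN at PC=2 (depth now 0)
Event 9 (EXEC): [MAIN] PC=2: NOP
Event 10 (EXEC): [MAIN] PC=3: HALT

Answer: 9 MAIN 0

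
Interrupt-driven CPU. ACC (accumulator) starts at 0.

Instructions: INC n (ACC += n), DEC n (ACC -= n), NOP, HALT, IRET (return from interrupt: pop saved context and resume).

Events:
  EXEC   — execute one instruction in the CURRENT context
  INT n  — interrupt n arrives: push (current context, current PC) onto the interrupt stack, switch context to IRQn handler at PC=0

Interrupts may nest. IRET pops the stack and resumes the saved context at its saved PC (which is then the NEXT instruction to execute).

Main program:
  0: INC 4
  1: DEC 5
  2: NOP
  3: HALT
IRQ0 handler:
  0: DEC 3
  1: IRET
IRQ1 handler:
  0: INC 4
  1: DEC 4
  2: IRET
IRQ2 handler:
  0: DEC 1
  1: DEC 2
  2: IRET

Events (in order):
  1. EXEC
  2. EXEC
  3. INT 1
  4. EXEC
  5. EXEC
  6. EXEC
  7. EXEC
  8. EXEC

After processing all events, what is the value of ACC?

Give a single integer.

Answer: -1

Derivation:
Event 1 (EXEC): [MAIN] PC=0: INC 4 -> ACC=4
Event 2 (EXEC): [MAIN] PC=1: DEC 5 -> ACC=-1
Event 3 (INT 1): INT 1 arrives: push (MAIN, PC=2), enter IRQ1 at PC=0 (depth now 1)
Event 4 (EXEC): [IRQ1] PC=0: INC 4 -> ACC=3
Event 5 (EXEC): [IRQ1] PC=1: DEC 4 -> ACC=-1
Event 6 (EXEC): [IRQ1] PC=2: IRET -> resume MAIN at PC=2 (depth now 0)
Event 7 (EXEC): [MAIN] PC=2: NOP
Event 8 (EXEC): [MAIN] PC=3: HALT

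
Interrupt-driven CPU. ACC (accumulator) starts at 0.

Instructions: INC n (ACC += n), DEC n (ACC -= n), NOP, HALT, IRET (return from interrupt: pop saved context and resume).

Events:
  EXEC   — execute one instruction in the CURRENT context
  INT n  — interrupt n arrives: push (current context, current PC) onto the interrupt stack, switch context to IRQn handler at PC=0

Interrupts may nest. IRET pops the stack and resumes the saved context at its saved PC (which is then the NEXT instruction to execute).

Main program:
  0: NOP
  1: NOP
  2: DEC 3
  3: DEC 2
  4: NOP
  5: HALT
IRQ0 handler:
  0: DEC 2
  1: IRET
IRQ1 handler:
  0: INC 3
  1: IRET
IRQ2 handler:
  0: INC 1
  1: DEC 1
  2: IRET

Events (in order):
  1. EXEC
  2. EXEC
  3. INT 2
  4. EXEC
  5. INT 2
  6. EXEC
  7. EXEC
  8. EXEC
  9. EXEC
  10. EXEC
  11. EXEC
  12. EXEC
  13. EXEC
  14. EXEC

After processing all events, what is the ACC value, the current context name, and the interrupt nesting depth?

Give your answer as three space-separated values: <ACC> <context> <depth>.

Event 1 (EXEC): [MAIN] PC=0: NOP
Event 2 (EXEC): [MAIN] PC=1: NOP
Event 3 (INT 2): INT 2 arrives: push (MAIN, PC=2), enter IRQ2 at PC=0 (depth now 1)
Event 4 (EXEC): [IRQ2] PC=0: INC 1 -> ACC=1
Event 5 (INT 2): INT 2 arrives: push (IRQ2, PC=1), enter IRQ2 at PC=0 (depth now 2)
Event 6 (EXEC): [IRQ2] PC=0: INC 1 -> ACC=2
Event 7 (EXEC): [IRQ2] PC=1: DEC 1 -> ACC=1
Event 8 (EXEC): [IRQ2] PC=2: IRET -> resume IRQ2 at PC=1 (depth now 1)
Event 9 (EXEC): [IRQ2] PC=1: DEC 1 -> ACC=0
Event 10 (EXEC): [IRQ2] PC=2: IRET -> resume MAIN at PC=2 (depth now 0)
Event 11 (EXEC): [MAIN] PC=2: DEC 3 -> ACC=-3
Event 12 (EXEC): [MAIN] PC=3: DEC 2 -> ACC=-5
Event 13 (EXEC): [MAIN] PC=4: NOP
Event 14 (EXEC): [MAIN] PC=5: HALT

Answer: -5 MAIN 0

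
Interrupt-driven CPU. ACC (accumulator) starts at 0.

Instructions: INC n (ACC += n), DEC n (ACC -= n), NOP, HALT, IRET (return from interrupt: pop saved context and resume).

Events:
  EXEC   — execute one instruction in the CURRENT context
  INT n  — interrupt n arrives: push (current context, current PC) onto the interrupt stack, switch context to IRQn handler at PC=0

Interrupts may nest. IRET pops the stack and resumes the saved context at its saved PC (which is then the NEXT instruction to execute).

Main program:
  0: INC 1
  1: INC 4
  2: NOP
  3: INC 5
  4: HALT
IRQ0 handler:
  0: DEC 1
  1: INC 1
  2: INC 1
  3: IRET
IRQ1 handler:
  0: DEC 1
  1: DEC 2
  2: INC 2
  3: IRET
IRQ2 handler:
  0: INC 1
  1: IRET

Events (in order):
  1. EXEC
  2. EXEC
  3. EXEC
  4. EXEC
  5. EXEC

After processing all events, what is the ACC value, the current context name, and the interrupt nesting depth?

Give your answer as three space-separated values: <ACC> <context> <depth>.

Answer: 10 MAIN 0

Derivation:
Event 1 (EXEC): [MAIN] PC=0: INC 1 -> ACC=1
Event 2 (EXEC): [MAIN] PC=1: INC 4 -> ACC=5
Event 3 (EXEC): [MAIN] PC=2: NOP
Event 4 (EXEC): [MAIN] PC=3: INC 5 -> ACC=10
Event 5 (EXEC): [MAIN] PC=4: HALT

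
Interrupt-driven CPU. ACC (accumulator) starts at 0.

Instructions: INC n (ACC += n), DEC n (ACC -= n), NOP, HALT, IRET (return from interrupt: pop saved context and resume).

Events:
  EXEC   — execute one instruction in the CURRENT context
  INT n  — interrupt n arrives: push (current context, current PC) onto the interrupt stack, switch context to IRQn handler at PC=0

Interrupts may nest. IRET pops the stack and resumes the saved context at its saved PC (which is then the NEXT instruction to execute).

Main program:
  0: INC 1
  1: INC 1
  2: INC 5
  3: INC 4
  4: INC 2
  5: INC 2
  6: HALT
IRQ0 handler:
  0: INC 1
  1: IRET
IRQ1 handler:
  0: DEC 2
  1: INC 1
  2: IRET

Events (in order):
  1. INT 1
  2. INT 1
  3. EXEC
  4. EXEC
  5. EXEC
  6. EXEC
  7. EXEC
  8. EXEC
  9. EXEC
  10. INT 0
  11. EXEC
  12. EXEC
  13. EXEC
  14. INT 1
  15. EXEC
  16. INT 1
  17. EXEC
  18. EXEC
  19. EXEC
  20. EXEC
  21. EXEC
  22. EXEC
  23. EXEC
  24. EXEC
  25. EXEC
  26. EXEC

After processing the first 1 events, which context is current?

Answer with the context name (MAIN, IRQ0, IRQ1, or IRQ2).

Event 1 (INT 1): INT 1 arrives: push (MAIN, PC=0), enter IRQ1 at PC=0 (depth now 1)

Answer: IRQ1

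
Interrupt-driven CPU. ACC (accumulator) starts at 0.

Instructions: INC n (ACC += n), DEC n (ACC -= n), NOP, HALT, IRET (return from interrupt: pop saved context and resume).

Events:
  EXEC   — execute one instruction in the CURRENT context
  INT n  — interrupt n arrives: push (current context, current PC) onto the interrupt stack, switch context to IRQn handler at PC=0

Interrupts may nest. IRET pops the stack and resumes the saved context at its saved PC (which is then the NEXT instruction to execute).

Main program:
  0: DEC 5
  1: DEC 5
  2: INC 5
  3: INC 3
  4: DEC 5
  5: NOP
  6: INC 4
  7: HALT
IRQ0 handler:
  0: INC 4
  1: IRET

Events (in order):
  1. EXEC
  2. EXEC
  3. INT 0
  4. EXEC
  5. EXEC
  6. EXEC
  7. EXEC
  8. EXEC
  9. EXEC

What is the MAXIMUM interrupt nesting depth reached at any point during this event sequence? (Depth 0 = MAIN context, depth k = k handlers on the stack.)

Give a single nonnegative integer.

Answer: 1

Derivation:
Event 1 (EXEC): [MAIN] PC=0: DEC 5 -> ACC=-5 [depth=0]
Event 2 (EXEC): [MAIN] PC=1: DEC 5 -> ACC=-10 [depth=0]
Event 3 (INT 0): INT 0 arrives: push (MAIN, PC=2), enter IRQ0 at PC=0 (depth now 1) [depth=1]
Event 4 (EXEC): [IRQ0] PC=0: INC 4 -> ACC=-6 [depth=1]
Event 5 (EXEC): [IRQ0] PC=1: IRET -> resume MAIN at PC=2 (depth now 0) [depth=0]
Event 6 (EXEC): [MAIN] PC=2: INC 5 -> ACC=-1 [depth=0]
Event 7 (EXEC): [MAIN] PC=3: INC 3 -> ACC=2 [depth=0]
Event 8 (EXEC): [MAIN] PC=4: DEC 5 -> ACC=-3 [depth=0]
Event 9 (EXEC): [MAIN] PC=5: NOP [depth=0]
Max depth observed: 1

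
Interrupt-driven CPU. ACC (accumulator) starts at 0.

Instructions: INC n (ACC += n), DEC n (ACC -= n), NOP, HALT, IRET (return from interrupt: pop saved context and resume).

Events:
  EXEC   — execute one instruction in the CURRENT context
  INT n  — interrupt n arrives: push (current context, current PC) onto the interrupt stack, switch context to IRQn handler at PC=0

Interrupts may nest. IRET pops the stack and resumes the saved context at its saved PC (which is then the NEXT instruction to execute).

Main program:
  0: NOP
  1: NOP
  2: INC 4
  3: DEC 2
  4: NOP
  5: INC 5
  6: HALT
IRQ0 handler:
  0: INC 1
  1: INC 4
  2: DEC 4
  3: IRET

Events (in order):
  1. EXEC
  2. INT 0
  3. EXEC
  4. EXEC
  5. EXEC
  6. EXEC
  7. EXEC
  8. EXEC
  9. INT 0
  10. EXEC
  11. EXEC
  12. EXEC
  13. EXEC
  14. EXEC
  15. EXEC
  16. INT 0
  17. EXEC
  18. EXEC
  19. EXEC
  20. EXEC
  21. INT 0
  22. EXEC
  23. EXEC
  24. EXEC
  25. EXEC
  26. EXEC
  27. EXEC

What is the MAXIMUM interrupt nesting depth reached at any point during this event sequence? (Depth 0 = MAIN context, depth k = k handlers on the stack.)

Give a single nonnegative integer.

Event 1 (EXEC): [MAIN] PC=0: NOP [depth=0]
Event 2 (INT 0): INT 0 arrives: push (MAIN, PC=1), enter IRQ0 at PC=0 (depth now 1) [depth=1]
Event 3 (EXEC): [IRQ0] PC=0: INC 1 -> ACC=1 [depth=1]
Event 4 (EXEC): [IRQ0] PC=1: INC 4 -> ACC=5 [depth=1]
Event 5 (EXEC): [IRQ0] PC=2: DEC 4 -> ACC=1 [depth=1]
Event 6 (EXEC): [IRQ0] PC=3: IRET -> resume MAIN at PC=1 (depth now 0) [depth=0]
Event 7 (EXEC): [MAIN] PC=1: NOP [depth=0]
Event 8 (EXEC): [MAIN] PC=2: INC 4 -> ACC=5 [depth=0]
Event 9 (INT 0): INT 0 arrives: push (MAIN, PC=3), enter IRQ0 at PC=0 (depth now 1) [depth=1]
Event 10 (EXEC): [IRQ0] PC=0: INC 1 -> ACC=6 [depth=1]
Event 11 (EXEC): [IRQ0] PC=1: INC 4 -> ACC=10 [depth=1]
Event 12 (EXEC): [IRQ0] PC=2: DEC 4 -> ACC=6 [depth=1]
Event 13 (EXEC): [IRQ0] PC=3: IRET -> resume MAIN at PC=3 (depth now 0) [depth=0]
Event 14 (EXEC): [MAIN] PC=3: DEC 2 -> ACC=4 [depth=0]
Event 15 (EXEC): [MAIN] PC=4: NOP [depth=0]
Event 16 (INT 0): INT 0 arrives: push (MAIN, PC=5), enter IRQ0 at PC=0 (depth now 1) [depth=1]
Event 17 (EXEC): [IRQ0] PC=0: INC 1 -> ACC=5 [depth=1]
Event 18 (EXEC): [IRQ0] PC=1: INC 4 -> ACC=9 [depth=1]
Event 19 (EXEC): [IRQ0] PC=2: DEC 4 -> ACC=5 [depth=1]
Event 20 (EXEC): [IRQ0] PC=3: IRET -> resume MAIN at PC=5 (depth now 0) [depth=0]
Event 21 (INT 0): INT 0 arrives: push (MAIN, PC=5), enter IRQ0 at PC=0 (depth now 1) [depth=1]
Event 22 (EXEC): [IRQ0] PC=0: INC 1 -> ACC=6 [depth=1]
Event 23 (EXEC): [IRQ0] PC=1: INC 4 -> ACC=10 [depth=1]
Event 24 (EXEC): [IRQ0] PC=2: DEC 4 -> ACC=6 [depth=1]
Event 25 (EXEC): [IRQ0] PC=3: IRET -> resume MAIN at PC=5 (depth now 0) [depth=0]
Event 26 (EXEC): [MAIN] PC=5: INC 5 -> ACC=11 [depth=0]
Event 27 (EXEC): [MAIN] PC=6: HALT [depth=0]
Max depth observed: 1

Answer: 1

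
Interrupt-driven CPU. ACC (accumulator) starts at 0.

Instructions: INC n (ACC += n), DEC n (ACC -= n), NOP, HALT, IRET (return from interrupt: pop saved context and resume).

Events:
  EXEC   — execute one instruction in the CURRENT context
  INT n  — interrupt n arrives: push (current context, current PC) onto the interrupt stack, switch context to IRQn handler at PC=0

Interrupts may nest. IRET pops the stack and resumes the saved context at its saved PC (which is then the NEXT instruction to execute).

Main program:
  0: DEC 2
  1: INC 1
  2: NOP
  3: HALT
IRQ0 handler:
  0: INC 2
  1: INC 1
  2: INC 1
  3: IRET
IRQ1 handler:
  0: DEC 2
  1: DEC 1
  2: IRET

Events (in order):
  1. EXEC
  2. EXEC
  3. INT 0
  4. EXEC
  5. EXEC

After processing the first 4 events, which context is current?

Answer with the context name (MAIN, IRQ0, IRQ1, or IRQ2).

Event 1 (EXEC): [MAIN] PC=0: DEC 2 -> ACC=-2
Event 2 (EXEC): [MAIN] PC=1: INC 1 -> ACC=-1
Event 3 (INT 0): INT 0 arrives: push (MAIN, PC=2), enter IRQ0 at PC=0 (depth now 1)
Event 4 (EXEC): [IRQ0] PC=0: INC 2 -> ACC=1

Answer: IRQ0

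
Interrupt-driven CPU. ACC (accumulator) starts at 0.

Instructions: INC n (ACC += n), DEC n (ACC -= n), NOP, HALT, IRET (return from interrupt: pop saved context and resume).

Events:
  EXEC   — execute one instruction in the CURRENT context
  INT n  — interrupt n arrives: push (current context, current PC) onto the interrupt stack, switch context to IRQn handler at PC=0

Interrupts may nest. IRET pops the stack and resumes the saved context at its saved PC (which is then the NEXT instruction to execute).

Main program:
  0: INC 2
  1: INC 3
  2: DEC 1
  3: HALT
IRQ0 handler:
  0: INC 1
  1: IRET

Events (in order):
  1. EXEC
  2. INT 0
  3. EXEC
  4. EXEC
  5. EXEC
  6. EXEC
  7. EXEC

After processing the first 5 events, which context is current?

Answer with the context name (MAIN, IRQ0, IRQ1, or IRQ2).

Answer: MAIN

Derivation:
Event 1 (EXEC): [MAIN] PC=0: INC 2 -> ACC=2
Event 2 (INT 0): INT 0 arrives: push (MAIN, PC=1), enter IRQ0 at PC=0 (depth now 1)
Event 3 (EXEC): [IRQ0] PC=0: INC 1 -> ACC=3
Event 4 (EXEC): [IRQ0] PC=1: IRET -> resume MAIN at PC=1 (depth now 0)
Event 5 (EXEC): [MAIN] PC=1: INC 3 -> ACC=6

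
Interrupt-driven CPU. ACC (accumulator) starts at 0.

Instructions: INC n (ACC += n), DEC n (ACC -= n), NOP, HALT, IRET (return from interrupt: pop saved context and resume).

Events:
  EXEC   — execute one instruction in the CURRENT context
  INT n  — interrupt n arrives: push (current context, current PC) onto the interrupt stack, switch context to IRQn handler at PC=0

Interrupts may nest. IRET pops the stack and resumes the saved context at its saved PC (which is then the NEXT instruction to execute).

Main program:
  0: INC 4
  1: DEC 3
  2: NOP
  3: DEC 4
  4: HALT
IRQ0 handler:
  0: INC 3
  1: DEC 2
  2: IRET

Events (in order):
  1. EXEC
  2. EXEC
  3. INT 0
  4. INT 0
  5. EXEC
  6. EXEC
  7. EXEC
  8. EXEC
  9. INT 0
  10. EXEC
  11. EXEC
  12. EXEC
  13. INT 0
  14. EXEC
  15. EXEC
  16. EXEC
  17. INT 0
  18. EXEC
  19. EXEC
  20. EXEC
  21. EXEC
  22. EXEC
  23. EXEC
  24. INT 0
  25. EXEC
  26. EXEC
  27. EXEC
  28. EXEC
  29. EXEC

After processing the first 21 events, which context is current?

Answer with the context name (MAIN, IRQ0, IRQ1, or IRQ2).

Event 1 (EXEC): [MAIN] PC=0: INC 4 -> ACC=4
Event 2 (EXEC): [MAIN] PC=1: DEC 3 -> ACC=1
Event 3 (INT 0): INT 0 arrives: push (MAIN, PC=2), enter IRQ0 at PC=0 (depth now 1)
Event 4 (INT 0): INT 0 arrives: push (IRQ0, PC=0), enter IRQ0 at PC=0 (depth now 2)
Event 5 (EXEC): [IRQ0] PC=0: INC 3 -> ACC=4
Event 6 (EXEC): [IRQ0] PC=1: DEC 2 -> ACC=2
Event 7 (EXEC): [IRQ0] PC=2: IRET -> resume IRQ0 at PC=0 (depth now 1)
Event 8 (EXEC): [IRQ0] PC=0: INC 3 -> ACC=5
Event 9 (INT 0): INT 0 arrives: push (IRQ0, PC=1), enter IRQ0 at PC=0 (depth now 2)
Event 10 (EXEC): [IRQ0] PC=0: INC 3 -> ACC=8
Event 11 (EXEC): [IRQ0] PC=1: DEC 2 -> ACC=6
Event 12 (EXEC): [IRQ0] PC=2: IRET -> resume IRQ0 at PC=1 (depth now 1)
Event 13 (INT 0): INT 0 arrives: push (IRQ0, PC=1), enter IRQ0 at PC=0 (depth now 2)
Event 14 (EXEC): [IRQ0] PC=0: INC 3 -> ACC=9
Event 15 (EXEC): [IRQ0] PC=1: DEC 2 -> ACC=7
Event 16 (EXEC): [IRQ0] PC=2: IRET -> resume IRQ0 at PC=1 (depth now 1)
Event 17 (INT 0): INT 0 arrives: push (IRQ0, PC=1), enter IRQ0 at PC=0 (depth now 2)
Event 18 (EXEC): [IRQ0] PC=0: INC 3 -> ACC=10
Event 19 (EXEC): [IRQ0] PC=1: DEC 2 -> ACC=8
Event 20 (EXEC): [IRQ0] PC=2: IRET -> resume IRQ0 at PC=1 (depth now 1)
Event 21 (EXEC): [IRQ0] PC=1: DEC 2 -> ACC=6

Answer: IRQ0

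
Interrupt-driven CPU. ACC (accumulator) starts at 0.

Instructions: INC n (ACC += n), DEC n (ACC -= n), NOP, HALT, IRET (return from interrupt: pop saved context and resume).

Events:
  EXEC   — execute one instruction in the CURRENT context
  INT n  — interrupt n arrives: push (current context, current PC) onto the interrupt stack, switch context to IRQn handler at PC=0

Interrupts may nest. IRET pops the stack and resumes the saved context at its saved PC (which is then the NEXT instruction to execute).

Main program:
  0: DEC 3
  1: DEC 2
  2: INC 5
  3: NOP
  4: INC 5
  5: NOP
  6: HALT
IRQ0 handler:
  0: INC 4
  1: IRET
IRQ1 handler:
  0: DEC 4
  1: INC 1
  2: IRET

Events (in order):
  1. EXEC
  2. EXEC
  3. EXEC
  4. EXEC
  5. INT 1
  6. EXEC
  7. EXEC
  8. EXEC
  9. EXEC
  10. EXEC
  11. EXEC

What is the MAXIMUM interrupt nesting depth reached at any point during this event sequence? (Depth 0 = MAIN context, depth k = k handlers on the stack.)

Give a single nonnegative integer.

Answer: 1

Derivation:
Event 1 (EXEC): [MAIN] PC=0: DEC 3 -> ACC=-3 [depth=0]
Event 2 (EXEC): [MAIN] PC=1: DEC 2 -> ACC=-5 [depth=0]
Event 3 (EXEC): [MAIN] PC=2: INC 5 -> ACC=0 [depth=0]
Event 4 (EXEC): [MAIN] PC=3: NOP [depth=0]
Event 5 (INT 1): INT 1 arrives: push (MAIN, PC=4), enter IRQ1 at PC=0 (depth now 1) [depth=1]
Event 6 (EXEC): [IRQ1] PC=0: DEC 4 -> ACC=-4 [depth=1]
Event 7 (EXEC): [IRQ1] PC=1: INC 1 -> ACC=-3 [depth=1]
Event 8 (EXEC): [IRQ1] PC=2: IRET -> resume MAIN at PC=4 (depth now 0) [depth=0]
Event 9 (EXEC): [MAIN] PC=4: INC 5 -> ACC=2 [depth=0]
Event 10 (EXEC): [MAIN] PC=5: NOP [depth=0]
Event 11 (EXEC): [MAIN] PC=6: HALT [depth=0]
Max depth observed: 1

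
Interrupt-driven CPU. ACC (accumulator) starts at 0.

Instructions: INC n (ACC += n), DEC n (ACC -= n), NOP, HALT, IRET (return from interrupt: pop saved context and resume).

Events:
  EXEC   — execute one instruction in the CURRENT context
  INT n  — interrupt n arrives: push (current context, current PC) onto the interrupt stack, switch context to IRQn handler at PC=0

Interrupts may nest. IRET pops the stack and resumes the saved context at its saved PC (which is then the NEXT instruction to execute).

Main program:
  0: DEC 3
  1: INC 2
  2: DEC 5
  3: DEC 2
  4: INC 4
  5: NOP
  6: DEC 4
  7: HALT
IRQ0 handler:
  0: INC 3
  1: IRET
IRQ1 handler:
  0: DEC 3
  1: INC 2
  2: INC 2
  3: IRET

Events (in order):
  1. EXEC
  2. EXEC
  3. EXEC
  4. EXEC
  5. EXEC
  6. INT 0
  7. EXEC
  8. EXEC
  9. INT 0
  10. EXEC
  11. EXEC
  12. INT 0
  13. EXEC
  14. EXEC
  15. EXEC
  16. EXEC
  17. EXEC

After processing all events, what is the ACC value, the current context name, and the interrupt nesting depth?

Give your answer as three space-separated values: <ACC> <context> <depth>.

Answer: 1 MAIN 0

Derivation:
Event 1 (EXEC): [MAIN] PC=0: DEC 3 -> ACC=-3
Event 2 (EXEC): [MAIN] PC=1: INC 2 -> ACC=-1
Event 3 (EXEC): [MAIN] PC=2: DEC 5 -> ACC=-6
Event 4 (EXEC): [MAIN] PC=3: DEC 2 -> ACC=-8
Event 5 (EXEC): [MAIN] PC=4: INC 4 -> ACC=-4
Event 6 (INT 0): INT 0 arrives: push (MAIN, PC=5), enter IRQ0 at PC=0 (depth now 1)
Event 7 (EXEC): [IRQ0] PC=0: INC 3 -> ACC=-1
Event 8 (EXEC): [IRQ0] PC=1: IRET -> resume MAIN at PC=5 (depth now 0)
Event 9 (INT 0): INT 0 arrives: push (MAIN, PC=5), enter IRQ0 at PC=0 (depth now 1)
Event 10 (EXEC): [IRQ0] PC=0: INC 3 -> ACC=2
Event 11 (EXEC): [IRQ0] PC=1: IRET -> resume MAIN at PC=5 (depth now 0)
Event 12 (INT 0): INT 0 arrives: push (MAIN, PC=5), enter IRQ0 at PC=0 (depth now 1)
Event 13 (EXEC): [IRQ0] PC=0: INC 3 -> ACC=5
Event 14 (EXEC): [IRQ0] PC=1: IRET -> resume MAIN at PC=5 (depth now 0)
Event 15 (EXEC): [MAIN] PC=5: NOP
Event 16 (EXEC): [MAIN] PC=6: DEC 4 -> ACC=1
Event 17 (EXEC): [MAIN] PC=7: HALT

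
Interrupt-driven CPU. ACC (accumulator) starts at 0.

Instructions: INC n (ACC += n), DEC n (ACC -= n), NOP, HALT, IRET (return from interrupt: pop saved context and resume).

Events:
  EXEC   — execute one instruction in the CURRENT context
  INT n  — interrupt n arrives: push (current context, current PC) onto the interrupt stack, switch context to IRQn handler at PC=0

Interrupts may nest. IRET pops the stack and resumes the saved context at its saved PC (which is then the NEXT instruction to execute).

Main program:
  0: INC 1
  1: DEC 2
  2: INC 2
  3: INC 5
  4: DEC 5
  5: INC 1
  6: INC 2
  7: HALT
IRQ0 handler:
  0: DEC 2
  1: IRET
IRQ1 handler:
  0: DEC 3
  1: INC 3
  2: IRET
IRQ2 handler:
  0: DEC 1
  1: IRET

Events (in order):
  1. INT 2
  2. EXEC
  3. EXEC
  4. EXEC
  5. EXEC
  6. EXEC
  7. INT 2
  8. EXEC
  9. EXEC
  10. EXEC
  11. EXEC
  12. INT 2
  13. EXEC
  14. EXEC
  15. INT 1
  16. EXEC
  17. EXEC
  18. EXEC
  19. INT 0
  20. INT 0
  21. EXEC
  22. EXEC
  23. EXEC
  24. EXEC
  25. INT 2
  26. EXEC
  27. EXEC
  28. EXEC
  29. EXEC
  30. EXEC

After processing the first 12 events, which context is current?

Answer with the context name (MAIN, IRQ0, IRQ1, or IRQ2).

Answer: IRQ2

Derivation:
Event 1 (INT 2): INT 2 arrives: push (MAIN, PC=0), enter IRQ2 at PC=0 (depth now 1)
Event 2 (EXEC): [IRQ2] PC=0: DEC 1 -> ACC=-1
Event 3 (EXEC): [IRQ2] PC=1: IRET -> resume MAIN at PC=0 (depth now 0)
Event 4 (EXEC): [MAIN] PC=0: INC 1 -> ACC=0
Event 5 (EXEC): [MAIN] PC=1: DEC 2 -> ACC=-2
Event 6 (EXEC): [MAIN] PC=2: INC 2 -> ACC=0
Event 7 (INT 2): INT 2 arrives: push (MAIN, PC=3), enter IRQ2 at PC=0 (depth now 1)
Event 8 (EXEC): [IRQ2] PC=0: DEC 1 -> ACC=-1
Event 9 (EXEC): [IRQ2] PC=1: IRET -> resume MAIN at PC=3 (depth now 0)
Event 10 (EXEC): [MAIN] PC=3: INC 5 -> ACC=4
Event 11 (EXEC): [MAIN] PC=4: DEC 5 -> ACC=-1
Event 12 (INT 2): INT 2 arrives: push (MAIN, PC=5), enter IRQ2 at PC=0 (depth now 1)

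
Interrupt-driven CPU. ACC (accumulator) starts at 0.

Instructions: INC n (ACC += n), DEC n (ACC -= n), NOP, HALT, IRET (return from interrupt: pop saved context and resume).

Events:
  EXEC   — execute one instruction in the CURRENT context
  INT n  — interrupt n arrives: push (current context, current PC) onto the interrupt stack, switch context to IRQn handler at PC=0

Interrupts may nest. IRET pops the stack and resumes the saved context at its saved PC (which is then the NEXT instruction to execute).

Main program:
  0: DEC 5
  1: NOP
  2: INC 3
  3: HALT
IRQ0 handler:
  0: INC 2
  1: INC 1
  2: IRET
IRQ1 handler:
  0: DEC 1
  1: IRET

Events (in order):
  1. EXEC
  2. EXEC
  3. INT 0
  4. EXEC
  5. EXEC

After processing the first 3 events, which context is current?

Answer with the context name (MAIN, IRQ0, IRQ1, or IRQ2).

Event 1 (EXEC): [MAIN] PC=0: DEC 5 -> ACC=-5
Event 2 (EXEC): [MAIN] PC=1: NOP
Event 3 (INT 0): INT 0 arrives: push (MAIN, PC=2), enter IRQ0 at PC=0 (depth now 1)

Answer: IRQ0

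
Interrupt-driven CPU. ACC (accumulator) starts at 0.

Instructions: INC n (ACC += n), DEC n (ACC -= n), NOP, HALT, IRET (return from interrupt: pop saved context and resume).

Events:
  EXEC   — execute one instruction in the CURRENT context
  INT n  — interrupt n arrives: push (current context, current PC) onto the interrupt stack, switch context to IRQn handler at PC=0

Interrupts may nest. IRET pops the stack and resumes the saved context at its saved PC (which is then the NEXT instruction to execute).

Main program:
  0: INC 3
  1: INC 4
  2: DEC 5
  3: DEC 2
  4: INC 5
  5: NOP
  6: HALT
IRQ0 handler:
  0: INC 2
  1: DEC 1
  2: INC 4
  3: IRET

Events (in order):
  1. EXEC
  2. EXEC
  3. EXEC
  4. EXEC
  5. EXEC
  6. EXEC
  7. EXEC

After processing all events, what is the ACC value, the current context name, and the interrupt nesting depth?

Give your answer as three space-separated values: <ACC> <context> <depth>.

Event 1 (EXEC): [MAIN] PC=0: INC 3 -> ACC=3
Event 2 (EXEC): [MAIN] PC=1: INC 4 -> ACC=7
Event 3 (EXEC): [MAIN] PC=2: DEC 5 -> ACC=2
Event 4 (EXEC): [MAIN] PC=3: DEC 2 -> ACC=0
Event 5 (EXEC): [MAIN] PC=4: INC 5 -> ACC=5
Event 6 (EXEC): [MAIN] PC=5: NOP
Event 7 (EXEC): [MAIN] PC=6: HALT

Answer: 5 MAIN 0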